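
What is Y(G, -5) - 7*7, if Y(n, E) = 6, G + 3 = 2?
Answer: -43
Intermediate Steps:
G = -1 (G = -3 + 2 = -1)
Y(G, -5) - 7*7 = 6 - 7*7 = 6 - 49 = -43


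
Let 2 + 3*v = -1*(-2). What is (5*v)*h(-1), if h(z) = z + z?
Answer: 0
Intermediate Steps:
h(z) = 2*z
v = 0 (v = -2/3 + (-1*(-2))/3 = -2/3 + (1/3)*2 = -2/3 + 2/3 = 0)
(5*v)*h(-1) = (5*0)*(2*(-1)) = 0*(-2) = 0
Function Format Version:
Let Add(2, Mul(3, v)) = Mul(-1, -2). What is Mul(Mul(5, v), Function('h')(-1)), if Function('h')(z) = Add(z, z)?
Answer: 0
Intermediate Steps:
Function('h')(z) = Mul(2, z)
v = 0 (v = Add(Rational(-2, 3), Mul(Rational(1, 3), Mul(-1, -2))) = Add(Rational(-2, 3), Mul(Rational(1, 3), 2)) = Add(Rational(-2, 3), Rational(2, 3)) = 0)
Mul(Mul(5, v), Function('h')(-1)) = Mul(Mul(5, 0), Mul(2, -1)) = Mul(0, -2) = 0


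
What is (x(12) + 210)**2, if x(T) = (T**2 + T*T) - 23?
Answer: 225625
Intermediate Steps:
x(T) = -23 + 2*T**2 (x(T) = (T**2 + T**2) - 23 = 2*T**2 - 23 = -23 + 2*T**2)
(x(12) + 210)**2 = ((-23 + 2*12**2) + 210)**2 = ((-23 + 2*144) + 210)**2 = ((-23 + 288) + 210)**2 = (265 + 210)**2 = 475**2 = 225625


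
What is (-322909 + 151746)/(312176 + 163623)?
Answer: -171163/475799 ≈ -0.35974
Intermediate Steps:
(-322909 + 151746)/(312176 + 163623) = -171163/475799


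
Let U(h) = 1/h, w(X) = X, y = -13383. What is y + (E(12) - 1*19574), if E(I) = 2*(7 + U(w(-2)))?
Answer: -32944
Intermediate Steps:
U(h) = 1/h
E(I) = 13 (E(I) = 2*(7 + 1/(-2)) = 2*(7 - ½) = 2*(13/2) = 13)
y + (E(12) - 1*19574) = -13383 + (13 - 1*19574) = -13383 + (13 - 19574) = -13383 - 19561 = -32944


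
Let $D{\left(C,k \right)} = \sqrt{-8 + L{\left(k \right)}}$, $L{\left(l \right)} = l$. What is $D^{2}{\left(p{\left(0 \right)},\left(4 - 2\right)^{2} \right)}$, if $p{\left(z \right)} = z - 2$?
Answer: $-4$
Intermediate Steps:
$p{\left(z \right)} = -2 + z$ ($p{\left(z \right)} = z - 2 = -2 + z$)
$D{\left(C,k \right)} = \sqrt{-8 + k}$
$D^{2}{\left(p{\left(0 \right)},\left(4 - 2\right)^{2} \right)} = \left(\sqrt{-8 + \left(4 - 2\right)^{2}}\right)^{2} = \left(\sqrt{-8 + 2^{2}}\right)^{2} = \left(\sqrt{-8 + 4}\right)^{2} = \left(\sqrt{-4}\right)^{2} = \left(2 i\right)^{2} = -4$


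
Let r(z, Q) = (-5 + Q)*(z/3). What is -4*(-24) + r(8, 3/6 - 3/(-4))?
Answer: 86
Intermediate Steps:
r(z, Q) = z*(-5 + Q)/3 (r(z, Q) = (-5 + Q)*(z*(⅓)) = (-5 + Q)*(z/3) = z*(-5 + Q)/3)
-4*(-24) + r(8, 3/6 - 3/(-4)) = -4*(-24) + (⅓)*8*(-5 + (3/6 - 3/(-4))) = 96 + (⅓)*8*(-5 + (3*(⅙) - 3*(-¼))) = 96 + (⅓)*8*(-5 + (½ + ¾)) = 96 + (⅓)*8*(-5 + 5/4) = 96 + (⅓)*8*(-15/4) = 96 - 10 = 86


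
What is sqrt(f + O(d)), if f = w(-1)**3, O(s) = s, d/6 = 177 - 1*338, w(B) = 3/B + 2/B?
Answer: I*sqrt(1091) ≈ 33.03*I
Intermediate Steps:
w(B) = 5/B
d = -966 (d = 6*(177 - 1*338) = 6*(177 - 338) = 6*(-161) = -966)
f = -125 (f = (5/(-1))**3 = (5*(-1))**3 = (-5)**3 = -125)
sqrt(f + O(d)) = sqrt(-125 - 966) = sqrt(-1091) = I*sqrt(1091)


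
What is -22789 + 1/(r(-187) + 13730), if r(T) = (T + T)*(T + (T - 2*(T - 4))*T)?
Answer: -312701041041/13721578 ≈ -22789.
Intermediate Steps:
r(T) = 2*T*(T + T*(8 - T)) (r(T) = (2*T)*(T + (T - 2*(-4 + T))*T) = (2*T)*(T + (T + (8 - 2*T))*T) = (2*T)*(T + (8 - T)*T) = (2*T)*(T + T*(8 - T)) = 2*T*(T + T*(8 - T)))
-22789 + 1/(r(-187) + 13730) = -22789 + 1/(2*(-187)²*(9 - 1*(-187)) + 13730) = -22789 + 1/(2*34969*(9 + 187) + 13730) = -22789 + 1/(2*34969*196 + 13730) = -22789 + 1/(13707848 + 13730) = -22789 + 1/13721578 = -312701041041/13721578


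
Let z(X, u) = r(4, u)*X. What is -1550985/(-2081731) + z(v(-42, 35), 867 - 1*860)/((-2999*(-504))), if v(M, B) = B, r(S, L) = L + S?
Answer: 335015584285/449504011368 ≈ 0.74530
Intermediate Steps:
z(X, u) = X*(4 + u) (z(X, u) = (u + 4)*X = (4 + u)*X = X*(4 + u))
-1550985/(-2081731) + z(v(-42, 35), 867 - 1*860)/((-2999*(-504))) = -1550985/(-2081731) + (35*(4 + (867 - 1*860)))/((-2999*(-504))) = -1550985*(-1/2081731) + (35*(4 + (867 - 860)))/1511496 = 1550985/2081731 + (35*(4 + 7))*(1/1511496) = 1550985/2081731 + (35*11)*(1/1511496) = 1550985/2081731 + 385*(1/1511496) = 1550985/2081731 + 55/215928 = 335015584285/449504011368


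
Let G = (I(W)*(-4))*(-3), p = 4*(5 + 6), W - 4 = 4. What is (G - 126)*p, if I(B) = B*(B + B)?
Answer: 62040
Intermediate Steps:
W = 8 (W = 4 + 4 = 8)
I(B) = 2*B**2 (I(B) = B*(2*B) = 2*B**2)
p = 44 (p = 4*11 = 44)
G = 1536 (G = ((2*8**2)*(-4))*(-3) = ((2*64)*(-4))*(-3) = (128*(-4))*(-3) = -512*(-3) = 1536)
(G - 126)*p = (1536 - 126)*44 = 1410*44 = 62040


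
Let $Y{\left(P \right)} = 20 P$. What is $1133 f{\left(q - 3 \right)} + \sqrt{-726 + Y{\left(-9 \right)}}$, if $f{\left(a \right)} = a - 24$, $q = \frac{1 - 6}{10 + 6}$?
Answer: $- \frac{495121}{16} + i \sqrt{906} \approx -30945.0 + 30.1 i$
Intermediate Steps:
$q = - \frac{5}{16} \approx -0.3125$
$f{\left(a \right)} = -24 + a$
$1133 f{\left(q - 3 \right)} + \sqrt{-726 + Y{\left(-9 \right)}} = 1133 \left(-24 - \frac{53}{16}\right) + \sqrt{-726 + 20 \left(-9\right)} = 1133 \left(-24 - \frac{53}{16}\right) + \sqrt{-726 - 180} = 1133 \left(- \frac{437}{16}\right) + \sqrt{-906} = - \frac{495121}{16} + i \sqrt{906}$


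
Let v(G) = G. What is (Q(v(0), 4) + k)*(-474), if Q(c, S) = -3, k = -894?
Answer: 425178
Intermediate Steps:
(Q(v(0), 4) + k)*(-474) = (-3 - 894)*(-474) = -897*(-474) = 425178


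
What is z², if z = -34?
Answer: 1156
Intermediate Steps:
z² = (-34)² = 1156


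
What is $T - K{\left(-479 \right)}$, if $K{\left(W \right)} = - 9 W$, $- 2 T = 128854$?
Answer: $-68738$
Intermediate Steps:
$T = -64427$ ($T = \left(- \frac{1}{2}\right) 128854 = -64427$)
$T - K{\left(-479 \right)} = -64427 - \left(-9\right) \left(-479\right) = -64427 - 4311 = -68738$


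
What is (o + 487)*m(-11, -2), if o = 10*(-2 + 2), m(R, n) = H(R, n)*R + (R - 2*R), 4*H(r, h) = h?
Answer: 16071/2 ≈ 8035.5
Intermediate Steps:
H(r, h) = h/4
m(R, n) = -R + R*n/4 (m(R, n) = (n/4)*R + (R - 2*R) = R*n/4 - R = -R + R*n/4)
o = 0 (o = 10*0 = 0)
(o + 487)*m(-11, -2) = (0 + 487)*((¼)*(-11)*(-4 - 2)) = 487*((¼)*(-11)*(-6)) = 487*(33/2) = 16071/2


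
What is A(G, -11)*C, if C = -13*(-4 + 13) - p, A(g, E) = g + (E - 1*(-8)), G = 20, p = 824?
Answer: -15997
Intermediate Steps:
A(g, E) = 8 + E + g (A(g, E) = g + (E + 8) = g + (8 + E) = 8 + E + g)
C = -941 (C = -13*(-4 + 13) - 1*824 = -13*9 - 824 = -117 - 824 = -941)
A(G, -11)*C = (8 - 11 + 20)*(-941) = 17*(-941) = -15997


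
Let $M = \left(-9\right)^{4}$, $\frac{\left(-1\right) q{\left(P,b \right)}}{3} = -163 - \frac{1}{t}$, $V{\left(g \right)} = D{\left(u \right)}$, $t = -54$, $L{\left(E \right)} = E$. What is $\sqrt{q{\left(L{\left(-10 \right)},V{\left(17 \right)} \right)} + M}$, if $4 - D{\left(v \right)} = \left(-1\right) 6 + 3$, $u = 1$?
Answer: $\frac{\sqrt{253798}}{6} \approx 83.964$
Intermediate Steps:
$D{\left(v \right)} = 7$ ($D{\left(v \right)} = 4 - \left(\left(-1\right) 6 + 3\right) = 4 - \left(-6 + 3\right) = 4 - -3 = 4 + 3 = 7$)
$V{\left(g \right)} = 7$
$q{\left(P,b \right)} = \frac{8801}{18}$ ($q{\left(P,b \right)} = - 3 \left(-163 - \frac{1}{-54}\right) = - 3 \left(-163 - - \frac{1}{54}\right) = - 3 \left(-163 + \frac{1}{54}\right) = \left(-3\right) \left(- \frac{8801}{54}\right) = \frac{8801}{18}$)
$M = 6561$
$\sqrt{q{\left(L{\left(-10 \right)},V{\left(17 \right)} \right)} + M} = \sqrt{\frac{8801}{18} + 6561} = \sqrt{\frac{126899}{18}} = \frac{\sqrt{253798}}{6}$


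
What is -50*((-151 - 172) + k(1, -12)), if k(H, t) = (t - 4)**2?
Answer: 3350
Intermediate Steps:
k(H, t) = (-4 + t)**2
-50*((-151 - 172) + k(1, -12)) = -50*((-151 - 172) + (-4 - 12)**2) = -50*(-323 + (-16)**2) = -50*(-323 + 256) = -50*(-67) = 3350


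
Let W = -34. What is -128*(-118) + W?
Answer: 15070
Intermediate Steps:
-128*(-118) + W = -128*(-118) - 34 = 15104 - 34 = 15070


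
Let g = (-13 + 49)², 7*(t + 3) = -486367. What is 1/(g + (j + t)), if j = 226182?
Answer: 1/157994 ≈ 6.3294e-6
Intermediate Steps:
t = -69484 (t = -3 + (⅐)*(-486367) = -3 - 69481 = -69484)
g = 1296 (g = 36² = 1296)
1/(g + (j + t)) = 1/(1296 + (226182 - 69484)) = 1/(1296 + 156698) = 1/157994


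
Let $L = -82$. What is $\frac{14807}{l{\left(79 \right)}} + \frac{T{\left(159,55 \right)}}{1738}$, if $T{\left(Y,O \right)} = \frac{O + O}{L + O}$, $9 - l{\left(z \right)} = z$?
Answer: $- \frac{31583681}{149310} \approx -211.53$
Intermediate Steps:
$l{\left(z \right)} = 9 - z$
$T{\left(Y,O \right)} = \frac{2 O}{-82 + O}$ ($T{\left(Y,O \right)} = \frac{O + O}{-82 + O} = \frac{2 O}{-82 + O}$)
$\frac{14807}{l{\left(79 \right)}} + \frac{T{\left(159,55 \right)}}{1738} = \frac{14807}{9 - 79} + \frac{2 \cdot 55 \frac{1}{-82 + 55}}{1738} = \frac{14807}{9 - 79} + 2 \cdot 55 \frac{1}{-27} \cdot \frac{1}{1738} = \frac{14807}{-70} + 2 \cdot 55 \left(- \frac{1}{27}\right) \frac{1}{1738} = 14807 \left(- \frac{1}{70}\right) - \frac{5}{2133} = - \frac{14807}{70} - \frac{5}{2133} = - \frac{31583681}{149310}$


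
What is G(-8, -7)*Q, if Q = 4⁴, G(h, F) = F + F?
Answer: -3584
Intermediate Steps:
G(h, F) = 2*F
Q = 256
G(-8, -7)*Q = (2*(-7))*256 = -14*256 = -3584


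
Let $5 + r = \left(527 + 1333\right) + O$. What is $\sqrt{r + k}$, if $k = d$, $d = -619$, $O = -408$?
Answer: $6 \sqrt{23} \approx 28.775$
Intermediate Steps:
$r = 1447$ ($r = -5 + \left(\left(527 + 1333\right) - 408\right) = -5 + \left(1860 - 408\right) = -5 + 1452 = 1447$)
$k = -619$
$\sqrt{r + k} = \sqrt{1447 - 619} = \sqrt{828} = 6 \sqrt{23}$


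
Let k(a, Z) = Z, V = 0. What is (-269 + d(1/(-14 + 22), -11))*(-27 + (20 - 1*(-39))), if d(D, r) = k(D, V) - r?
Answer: -8256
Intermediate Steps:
d(D, r) = -r (d(D, r) = 0 - r = -r)
(-269 + d(1/(-14 + 22), -11))*(-27 + (20 - 1*(-39))) = (-269 - 1*(-11))*(-27 + (20 - 1*(-39))) = (-269 + 11)*(-27 + (20 + 39)) = -258*(-27 + 59) = -258*32 = -8256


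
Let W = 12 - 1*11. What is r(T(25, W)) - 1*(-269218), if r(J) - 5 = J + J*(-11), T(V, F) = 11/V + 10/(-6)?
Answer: 4038529/15 ≈ 2.6924e+5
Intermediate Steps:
W = 1 (W = 12 - 11 = 1)
T(V, F) = -5/3 + 11/V (T(V, F) = 11/V + 10*(-⅙) = 11/V - 5/3 = -5/3 + 11/V)
r(J) = 5 - 10*J (r(J) = 5 + (J + J*(-11)) = 5 + (J - 11*J) = 5 - 10*J)
r(T(25, W)) - 1*(-269218) = (5 - 10*(-5/3 + 11/25)) - 1*(-269218) = (5 - 10*(-5/3 + 11*(1/25))) + 269218 = (5 - 10*(-5/3 + 11/25)) + 269218 = (5 - 10*(-92/75)) + 269218 = (5 + 184/15) + 269218 = 259/15 + 269218 = 4038529/15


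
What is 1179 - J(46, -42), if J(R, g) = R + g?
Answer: 1175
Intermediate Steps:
1179 - J(46, -42) = 1179 - (46 - 42) = 1179 - 1*4 = 1179 - 4 = 1175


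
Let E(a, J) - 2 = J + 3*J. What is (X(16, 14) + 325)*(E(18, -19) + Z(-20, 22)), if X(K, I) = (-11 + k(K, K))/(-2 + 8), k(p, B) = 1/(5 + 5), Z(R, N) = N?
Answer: -252083/15 ≈ -16806.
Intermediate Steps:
E(a, J) = 2 + 4*J (E(a, J) = 2 + (J + 3*J) = 2 + 4*J)
k(p, B) = ⅒ (k(p, B) = 1/10 = ⅒)
X(K, I) = -109/60 (X(K, I) = (-11 + ⅒)/(-2 + 8) = -109/10/6 = -109/10*⅙ = -109/60)
(X(16, 14) + 325)*(E(18, -19) + Z(-20, 22)) = (-109/60 + 325)*((2 + 4*(-19)) + 22) = 19391*((2 - 76) + 22)/60 = 19391*(-74 + 22)/60 = (19391/60)*(-52) = -252083/15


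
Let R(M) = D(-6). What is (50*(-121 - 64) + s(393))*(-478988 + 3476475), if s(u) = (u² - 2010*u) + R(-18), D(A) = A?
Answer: -1932590775919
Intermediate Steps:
R(M) = -6
s(u) = -6 + u² - 2010*u (s(u) = (u² - 2010*u) - 6 = -6 + u² - 2010*u)
(50*(-121 - 64) + s(393))*(-478988 + 3476475) = (50*(-121 - 64) + (-6 + 393² - 2010*393))*(-478988 + 3476475) = (50*(-185) + (-6 + 154449 - 789930))*2997487 = (-9250 - 635487)*2997487 = -644737*2997487 = -1932590775919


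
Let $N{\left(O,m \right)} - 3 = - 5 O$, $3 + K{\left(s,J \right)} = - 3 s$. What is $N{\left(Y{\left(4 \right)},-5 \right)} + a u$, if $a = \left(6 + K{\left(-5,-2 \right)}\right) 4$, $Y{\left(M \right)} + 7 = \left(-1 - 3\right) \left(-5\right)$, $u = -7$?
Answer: $-566$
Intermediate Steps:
$Y{\left(M \right)} = 13$ ($Y{\left(M \right)} = -7 + \left(-1 - 3\right) \left(-5\right) = -7 - -20 = -7 + 20 = 13$)
$K{\left(s,J \right)} = -3 - 3 s$
$N{\left(O,m \right)} = 3 - 5 O$
$a = 72$ ($a = \left(6 - -12\right) 4 = \left(6 + \left(-3 + 15\right)\right) 4 = \left(6 + 12\right) 4 = 18 \cdot 4 = 72$)
$N{\left(Y{\left(4 \right)},-5 \right)} + a u = \left(3 - 65\right) + 72 \left(-7\right) = \left(3 - 65\right) - 504 = -62 - 504 = -566$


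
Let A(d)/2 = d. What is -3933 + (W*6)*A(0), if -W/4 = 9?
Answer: -3933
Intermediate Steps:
W = -36 (W = -4*9 = -36)
A(d) = 2*d
-3933 + (W*6)*A(0) = -3933 + (-36*6)*(2*0) = -3933 - 216*0 = -3933 + 0 = -3933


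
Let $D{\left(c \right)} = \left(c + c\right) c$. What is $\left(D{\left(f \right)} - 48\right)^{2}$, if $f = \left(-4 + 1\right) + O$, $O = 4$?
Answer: $2116$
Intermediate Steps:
$f = 1$ ($f = \left(-4 + 1\right) + 4 = -3 + 4 = 1$)
$D{\left(c \right)} = 2 c^{2}$ ($D{\left(c \right)} = 2 c c = 2 c^{2}$)
$\left(D{\left(f \right)} - 48\right)^{2} = \left(2 \cdot 1^{2} - 48\right)^{2} = \left(2 \cdot 1 - 48\right)^{2} = \left(2 - 48\right)^{2} = \left(-46\right)^{2} = 2116$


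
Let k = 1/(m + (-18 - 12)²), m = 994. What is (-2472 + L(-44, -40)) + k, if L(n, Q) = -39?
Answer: -4755833/1894 ≈ -2511.0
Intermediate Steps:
k = 1/1894 (k = 1/(994 + (-18 - 12)²) = 1/(994 + (-30)²) = 1/(994 + 900) = 1/1894 ≈ 0.00052798)
(-2472 + L(-44, -40)) + k = (-2472 - 39) + 1/1894 = -2511 + 1/1894 = -4755833/1894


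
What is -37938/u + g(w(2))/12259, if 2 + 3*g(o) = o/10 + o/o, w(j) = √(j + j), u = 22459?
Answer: -6976318966/4129873215 ≈ -1.6892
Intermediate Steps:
w(j) = √2*√j (w(j) = √(2*j) = √2*√j)
g(o) = -⅓ + o/30 (g(o) = -⅔ + (o/10 + o/o)/3 = -⅔ + (o*(⅒) + 1)/3 = -⅔ + (o/10 + 1)/3 = -⅔ + (1 + o/10)/3 = -⅔ + (⅓ + o/30) = -⅓ + o/30)
-37938/u + g(w(2))/12259 = -37938/22459 + (-⅓ + (√2*√2)/30)/12259 = -37938*1/22459 + (-⅓ + (1/30)*2)*(1/12259) = -37938/22459 + (-⅓ + 1/15)*(1/12259) = -37938/22459 - 4/15*1/12259 = -37938/22459 - 4/183885 = -6976318966/4129873215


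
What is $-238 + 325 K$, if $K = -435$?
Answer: $-141613$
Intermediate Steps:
$-238 + 325 K = -238 + 325 \left(-435\right) = -238 - 141375 = -141613$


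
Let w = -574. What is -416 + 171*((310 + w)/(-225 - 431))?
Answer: -28469/82 ≈ -347.18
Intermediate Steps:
-416 + 171*((310 + w)/(-225 - 431)) = -416 + 171*((310 - 574)/(-225 - 431)) = -416 + 171*(-264/(-656)) = -416 + 171*(-264*(-1/656)) = -416 + 171*(33/82) = -416 + 5643/82 = -28469/82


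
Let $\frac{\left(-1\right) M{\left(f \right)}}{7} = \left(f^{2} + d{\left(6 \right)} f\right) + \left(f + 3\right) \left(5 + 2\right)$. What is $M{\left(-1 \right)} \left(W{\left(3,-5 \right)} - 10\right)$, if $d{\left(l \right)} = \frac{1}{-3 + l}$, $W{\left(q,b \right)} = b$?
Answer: $1540$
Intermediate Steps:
$M{\left(f \right)} = -147 - 7 f^{2} - \frac{154 f}{3}$ ($M{\left(f \right)} = - 7 \left(\left(f^{2} + \frac{f}{-3 + 6}\right) + \left(f + 3\right) \left(5 + 2\right)\right) = - 7 \left(\left(f^{2} + \frac{f}{3}\right) + \left(3 + f\right) 7\right) = - 7 \left(\left(f^{2} + \frac{f}{3}\right) + \left(21 + 7 f\right)\right) = - 7 \left(21 + f^{2} + \frac{22 f}{3}\right) = -147 - 7 f^{2} - \frac{154 f}{3}$)
$M{\left(-1 \right)} \left(W{\left(3,-5 \right)} - 10\right) = \left(-147 - 7 \left(-1\right)^{2} - - \frac{154}{3}\right) \left(-5 - 10\right) = \left(-147 - 7 + \frac{154}{3}\right) \left(-15\right) = \left(- \frac{308}{3}\right) \left(-15\right) = 1540$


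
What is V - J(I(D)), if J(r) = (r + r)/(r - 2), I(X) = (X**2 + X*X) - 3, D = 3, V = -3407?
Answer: -44321/13 ≈ -3409.3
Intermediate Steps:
I(X) = -3 + 2*X**2 (I(X) = (X**2 + X**2) - 3 = 2*X**2 - 3 = -3 + 2*X**2)
J(r) = 2*r/(-2 + r) (J(r) = (2*r)/(-2 + r) = 2*r/(-2 + r))
V - J(I(D)) = -3407 - 2*(-3 + 2*3**2)/(-2 + (-3 + 2*3**2)) = -3407 - 2*(-3 + 2*9)/(-2 + (-3 + 2*9)) = -3407 - 2*(-3 + 18)/(-2 + (-3 + 18)) = -3407 - 2*15/(-2 + 15) = -3407 - 2*15/13 = -3407 - 1*30/13 = -3407 - 30/13 = -44321/13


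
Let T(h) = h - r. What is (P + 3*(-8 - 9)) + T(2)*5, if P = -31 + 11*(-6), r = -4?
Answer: -118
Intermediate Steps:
T(h) = 4 + h (T(h) = h - 1*(-4) = h + 4 = 4 + h)
P = -97 (P = -31 - 66 = -97)
(P + 3*(-8 - 9)) + T(2)*5 = (-97 + 3*(-8 - 9)) + (4 + 2)*5 = (-97 + 3*(-17)) + 6*5 = (-97 - 51) + 30 = -148 + 30 = -118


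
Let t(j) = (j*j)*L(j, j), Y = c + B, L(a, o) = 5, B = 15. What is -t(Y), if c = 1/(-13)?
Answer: -188180/169 ≈ -1113.5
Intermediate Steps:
c = -1/13 ≈ -0.076923
Y = 194/13 (Y = -1/13 + 15 = 194/13 ≈ 14.923)
t(j) = 5*j**2 (t(j) = (j*j)*5 = j**2*5 = 5*j**2)
-t(Y) = -5*(194/13)**2 = -5*37636/169 = -1*188180/169 = -188180/169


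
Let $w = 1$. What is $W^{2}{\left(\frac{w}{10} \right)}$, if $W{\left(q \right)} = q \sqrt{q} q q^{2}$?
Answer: $\frac{1}{1000000000} \approx 1.0 \cdot 10^{-9}$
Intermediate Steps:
$W{\left(q \right)} = q^{\frac{9}{2}}$ ($W{\left(q \right)} = q^{\frac{3}{2}} q q^{2} = q^{\frac{5}{2}} q^{2} = q^{\frac{9}{2}}$)
$W^{2}{\left(\frac{w}{10} \right)} = \left(\left(1 \cdot \frac{1}{10}\right)^{\frac{9}{2}}\right)^{2} = \left(\left(\frac{1}{10}\right)^{\frac{9}{2}}\right)^{2} = \left(\frac{\sqrt{10}}{100000}\right)^{2} = \frac{1}{1000000000}$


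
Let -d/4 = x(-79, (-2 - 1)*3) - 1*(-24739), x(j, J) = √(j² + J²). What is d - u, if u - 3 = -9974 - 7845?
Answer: -81140 - 4*√6322 ≈ -81458.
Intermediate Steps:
u = -17816 (u = 3 + (-9974 - 7845) = 3 - 17819 = -17816)
x(j, J) = √(J² + j²)
d = -98956 - 4*√6322 (d = -4*(√(((-2 - 1)*3)² + (-79)²) - 1*(-24739)) = -4*(√((-3*3)² + 6241) + 24739) = -4*(√((-9)² + 6241) + 24739) = -4*(√(81 + 6241) + 24739) = -4*(√6322 + 24739) = -4*(24739 + √6322) = -98956 - 4*√6322 ≈ -99274.)
d - u = (-98956 - 4*√6322) - 1*(-17816) = (-98956 - 4*√6322) + 17816 = -81140 - 4*√6322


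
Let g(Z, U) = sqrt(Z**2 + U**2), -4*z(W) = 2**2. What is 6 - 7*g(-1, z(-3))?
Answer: 6 - 7*sqrt(2) ≈ -3.8995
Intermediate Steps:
z(W) = -1 (z(W) = -1/4*2**2 = -1/4*4 = -1)
g(Z, U) = sqrt(U**2 + Z**2)
6 - 7*g(-1, z(-3)) = 6 - 7*sqrt((-1)**2 + (-1)**2) = 6 - 7*sqrt(1 + 1) = 6 - 7*sqrt(2)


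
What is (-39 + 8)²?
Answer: 961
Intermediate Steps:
(-39 + 8)² = (-31)² = 961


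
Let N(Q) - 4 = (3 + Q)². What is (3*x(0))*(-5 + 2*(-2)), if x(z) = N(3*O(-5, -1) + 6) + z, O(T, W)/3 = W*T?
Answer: -78840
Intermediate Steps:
O(T, W) = 3*T*W (O(T, W) = 3*(W*T) = 3*(T*W) = 3*T*W)
N(Q) = 4 + (3 + Q)²
x(z) = 2920 + z (x(z) = (4 + (3 + (3*(3*(-5)*(-1)) + 6))²) + z = (4 + (3 + (3*15 + 6))²) + z = (4 + (3 + (45 + 6))²) + z = (4 + (3 + 51)²) + z = (4 + 54²) + z = (4 + 2916) + z = 2920 + z)
(3*x(0))*(-5 + 2*(-2)) = (3*(2920 + 0))*(-5 + 2*(-2)) = (3*2920)*(-5 - 4) = 8760*(-9) = -78840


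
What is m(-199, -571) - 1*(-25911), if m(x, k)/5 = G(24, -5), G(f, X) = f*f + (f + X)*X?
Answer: 28316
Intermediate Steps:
G(f, X) = f**2 + X*(X + f) (G(f, X) = f**2 + (X + f)*X = f**2 + X*(X + f))
m(x, k) = 2405 (m(x, k) = 5*((-5)**2 + 24**2 - 5*24) = 5*(25 + 576 - 120) = 5*481 = 2405)
m(-199, -571) - 1*(-25911) = 2405 - 1*(-25911) = 2405 + 25911 = 28316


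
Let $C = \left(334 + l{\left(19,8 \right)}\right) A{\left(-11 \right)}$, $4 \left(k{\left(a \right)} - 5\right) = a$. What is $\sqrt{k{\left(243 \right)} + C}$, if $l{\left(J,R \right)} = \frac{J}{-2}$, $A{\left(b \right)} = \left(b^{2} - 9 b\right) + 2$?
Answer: $\frac{\sqrt{288419}}{2} \approx 268.52$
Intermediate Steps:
$k{\left(a \right)} = 5 + \frac{a}{4}$
$A{\left(b \right)} = 2 + b^{2} - 9 b$
$l{\left(J,R \right)} = - \frac{J}{2}$ ($l{\left(J,R \right)} = J \left(- \frac{1}{2}\right) = - \frac{J}{2}$)
$C = 72039$ ($C = \left(334 - \frac{19}{2}\right) \left(2 + \left(-11\right)^{2} - -99\right) = \left(334 - \frac{19}{2}\right) \left(2 + 121 + 99\right) = \frac{649}{2} \cdot 222 = 72039$)
$\sqrt{k{\left(243 \right)} + C} = \sqrt{\left(5 + \frac{1}{4} \cdot 243\right) + 72039} = \sqrt{\left(5 + \frac{243}{4}\right) + 72039} = \sqrt{\frac{263}{4} + 72039} = \sqrt{\frac{288419}{4}} = \frac{\sqrt{288419}}{2}$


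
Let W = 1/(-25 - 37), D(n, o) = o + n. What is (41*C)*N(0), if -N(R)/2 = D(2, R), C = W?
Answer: 82/31 ≈ 2.6452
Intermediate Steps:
D(n, o) = n + o
W = -1/62 (W = 1/(-62) = -1/62 ≈ -0.016129)
C = -1/62 ≈ -0.016129
N(R) = -4 - 2*R (N(R) = -2*(2 + R) = -4 - 2*R)
(41*C)*N(0) = (41*(-1/62))*(-4 - 2*0) = -41*(-4 + 0)/62 = -41/62*(-4) = 82/31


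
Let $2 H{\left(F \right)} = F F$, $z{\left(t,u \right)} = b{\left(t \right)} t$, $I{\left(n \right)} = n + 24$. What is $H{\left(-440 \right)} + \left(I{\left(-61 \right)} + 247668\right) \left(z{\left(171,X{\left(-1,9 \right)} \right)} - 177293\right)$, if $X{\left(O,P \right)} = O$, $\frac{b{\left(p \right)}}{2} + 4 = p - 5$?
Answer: $-30183398159$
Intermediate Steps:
$b{\left(p \right)} = -18 + 2 p$ ($b{\left(p \right)} = -8 + 2 \left(p - 5\right) = -8 + 2 \left(-5 + p\right) = -8 + \left(-10 + 2 p\right) = -18 + 2 p$)
$I{\left(n \right)} = 24 + n$
$z{\left(t,u \right)} = t \left(-18 + 2 t\right)$ ($z{\left(t,u \right)} = \left(-18 + 2 t\right) t = t \left(-18 + 2 t\right)$)
$H{\left(F \right)} = \frac{F^{2}}{2}$ ($H{\left(F \right)} = \frac{F F}{2} = \frac{F^{2}}{2}$)
$H{\left(-440 \right)} + \left(I{\left(-61 \right)} + 247668\right) \left(z{\left(171,X{\left(-1,9 \right)} \right)} - 177293\right) = \frac{\left(-440\right)^{2}}{2} + \left(\left(24 - 61\right) + 247668\right) \left(2 \cdot 171 \left(-9 + 171\right) - 177293\right) = \frac{1}{2} \cdot 193600 + \left(-37 + 247668\right) \left(2 \cdot 171 \cdot 162 - 177293\right) = 96800 + 247631 \left(55404 - 177293\right) = 96800 + 247631 \left(-121889\right) = 96800 - 30183494959 = -30183398159$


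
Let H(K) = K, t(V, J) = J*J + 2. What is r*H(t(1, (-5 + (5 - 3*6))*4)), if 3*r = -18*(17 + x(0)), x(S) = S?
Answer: -528972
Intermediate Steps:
t(V, J) = 2 + J² (t(V, J) = J² + 2 = 2 + J²)
r = -102 (r = (-18*(17 + 0))/3 = (-18*17)/3 = (⅓)*(-306) = -102)
r*H(t(1, (-5 + (5 - 3*6))*4)) = -102*(2 + ((-5 + (5 - 3*6))*4)²) = -102*(2 + ((-5 + (5 - 18))*4)²) = -102*(2 + ((-5 - 13)*4)²) = -102*(2 + (-18*4)²) = -102*(2 + (-72)²) = -102*(2 + 5184) = -102*5186 = -528972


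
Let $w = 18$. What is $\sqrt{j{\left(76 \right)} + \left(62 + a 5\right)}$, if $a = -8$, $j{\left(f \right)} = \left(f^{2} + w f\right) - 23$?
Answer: $\sqrt{7143} \approx 84.516$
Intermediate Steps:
$j{\left(f \right)} = -23 + f^{2} + 18 f$ ($j{\left(f \right)} = \left(f^{2} + 18 f\right) - 23 = -23 + f^{2} + 18 f$)
$\sqrt{j{\left(76 \right)} + \left(62 + a 5\right)} = \sqrt{\left(-23 + 76^{2} + 18 \cdot 76\right) + \left(62 - 40\right)} = \sqrt{\left(-23 + 5776 + 1368\right) + \left(62 - 40\right)} = \sqrt{7121 + 22} = \sqrt{7143}$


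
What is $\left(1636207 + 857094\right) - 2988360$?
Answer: $-495059$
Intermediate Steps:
$\left(1636207 + 857094\right) - 2988360 = 2493301 - 2988360 = -495059$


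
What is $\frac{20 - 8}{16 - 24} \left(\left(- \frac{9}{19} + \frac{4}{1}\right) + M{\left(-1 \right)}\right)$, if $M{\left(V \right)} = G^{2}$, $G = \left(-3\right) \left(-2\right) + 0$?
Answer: $- \frac{2253}{38} \approx -59.289$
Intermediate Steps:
$G = 6$ ($G = 6 + 0 = 6$)
$M{\left(V \right)} = 36$ ($M{\left(V \right)} = 6^{2} = 36$)
$\frac{20 - 8}{16 - 24} \left(\left(- \frac{9}{19} + \frac{4}{1}\right) + M{\left(-1 \right)}\right) = \frac{20 - 8}{16 - 24} \left(\left(- \frac{9}{19} + \frac{4}{1}\right) + 36\right) = \frac{12}{-8} \left(\left(\left(-9\right) \frac{1}{19} + 4 \cdot 1\right) + 36\right) = 12 \left(- \frac{1}{8}\right) \left(\left(- \frac{9}{19} + 4\right) + 36\right) = - \frac{3 \left(\frac{67}{19} + 36\right)}{2} = \left(- \frac{3}{2}\right) \frac{751}{19} = - \frac{2253}{38}$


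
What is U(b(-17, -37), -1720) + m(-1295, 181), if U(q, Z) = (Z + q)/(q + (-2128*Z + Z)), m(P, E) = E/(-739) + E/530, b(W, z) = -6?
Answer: 68859438683/716449422390 ≈ 0.096112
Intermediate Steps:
m(P, E) = 209*E/391670 (m(P, E) = E*(-1/739) + E*(1/530) = -E/739 + E/530 = 209*E/391670)
U(q, Z) = (Z + q)/(q - 2127*Z)
U(b(-17, -37), -1720) + m(-1295, 181) = (-1720 - 6)/(-6 - 2127*(-1720)) + (209/391670)*181 = -1726/(-6 + 3658440) + 37829/391670 = -1726/3658434 + 37829/391670 = (1/3658434)*(-1726) + 37829/391670 = -863/1829217 + 37829/391670 = 68859438683/716449422390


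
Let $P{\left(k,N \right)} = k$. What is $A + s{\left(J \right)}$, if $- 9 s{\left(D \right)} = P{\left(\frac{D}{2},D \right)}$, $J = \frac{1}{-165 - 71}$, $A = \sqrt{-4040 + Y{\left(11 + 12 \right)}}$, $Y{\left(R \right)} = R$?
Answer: $\frac{1}{4248} + i \sqrt{4017} \approx 0.0002354 + 63.38 i$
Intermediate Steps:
$A = i \sqrt{4017}$ ($A = \sqrt{-4040 + \left(11 + 12\right)} = \sqrt{-4040 + 23} = \sqrt{-4017} = i \sqrt{4017} \approx 63.38 i$)
$J = - \frac{1}{236}$ ($J = \frac{1}{-236} = - \frac{1}{236} \approx -0.0042373$)
$s{\left(D \right)} = - \frac{D}{18}$ ($s{\left(D \right)} = - \frac{D \frac{1}{2}}{9} = - \frac{\frac{1}{2} D}{9} = - \frac{D}{18}$)
$A + s{\left(J \right)} = i \sqrt{4017} - - \frac{1}{4248} = i \sqrt{4017} + \frac{1}{4248} = \frac{1}{4248} + i \sqrt{4017}$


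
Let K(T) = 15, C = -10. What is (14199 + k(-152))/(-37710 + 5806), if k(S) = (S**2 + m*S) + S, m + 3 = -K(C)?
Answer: -39887/31904 ≈ -1.2502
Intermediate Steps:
m = -18 (m = -3 - 1*15 = -3 - 15 = -18)
k(S) = S**2 - 17*S (k(S) = (S**2 - 18*S) + S = S**2 - 17*S)
(14199 + k(-152))/(-37710 + 5806) = (14199 - 152*(-17 - 152))/(-37710 + 5806) = (14199 - 152*(-169))/(-31904) = (14199 + 25688)*(-1/31904) = 39887*(-1/31904) = -39887/31904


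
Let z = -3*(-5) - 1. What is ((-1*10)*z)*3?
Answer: -420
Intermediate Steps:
z = 14 (z = 15 - 1 = 14)
((-1*10)*z)*3 = (-1*10*14)*3 = -10*14*3 = -140*3 = -420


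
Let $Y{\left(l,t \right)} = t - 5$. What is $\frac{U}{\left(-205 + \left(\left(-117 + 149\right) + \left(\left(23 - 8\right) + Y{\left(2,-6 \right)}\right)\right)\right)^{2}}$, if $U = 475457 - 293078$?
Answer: $\frac{182379}{28561} \approx 6.3856$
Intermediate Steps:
$Y{\left(l,t \right)} = -5 + t$ ($Y{\left(l,t \right)} = t - 5 = -5 + t$)
$U = 182379$ ($U = 475457 - 293078 = 182379$)
$\frac{U}{\left(-205 + \left(\left(-117 + 149\right) + \left(\left(23 - 8\right) + Y{\left(2,-6 \right)}\right)\right)\right)^{2}} = \frac{182379}{\left(-205 + \left(\left(-117 + 149\right) + \left(\left(23 - 8\right) - 11\right)\right)\right)^{2}} = \frac{182379}{\left(-205 + \left(32 + \left(15 - 11\right)\right)\right)^{2}} = \frac{182379}{\left(-205 + \left(32 + 4\right)\right)^{2}} = \frac{182379}{\left(-205 + 36\right)^{2}} = \frac{182379}{\left(-169\right)^{2}} = \frac{182379}{28561}$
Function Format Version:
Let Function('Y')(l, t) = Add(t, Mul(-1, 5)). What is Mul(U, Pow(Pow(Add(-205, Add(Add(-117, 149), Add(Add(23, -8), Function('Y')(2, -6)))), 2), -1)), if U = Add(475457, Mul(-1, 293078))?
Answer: Rational(182379, 28561) ≈ 6.3856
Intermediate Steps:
Function('Y')(l, t) = Add(-5, t) (Function('Y')(l, t) = Add(t, -5) = Add(-5, t))
U = 182379 (U = Add(475457, -293078) = 182379)
Mul(U, Pow(Pow(Add(-205, Add(Add(-117, 149), Add(Add(23, -8), Function('Y')(2, -6)))), 2), -1)) = Mul(182379, Pow(Pow(Add(-205, Add(Add(-117, 149), Add(Add(23, -8), Add(-5, -6)))), 2), -1)) = Mul(182379, Pow(Pow(Add(-205, Add(32, Add(15, -11))), 2), -1)) = Mul(182379, Pow(Pow(Add(-205, Add(32, 4)), 2), -1)) = Mul(182379, Pow(Pow(Add(-205, 36), 2), -1)) = Mul(182379, Pow(Pow(-169, 2), -1)) = Mul(182379, Pow(28561, -1)) = Mul(182379, Rational(1, 28561)) = Rational(182379, 28561)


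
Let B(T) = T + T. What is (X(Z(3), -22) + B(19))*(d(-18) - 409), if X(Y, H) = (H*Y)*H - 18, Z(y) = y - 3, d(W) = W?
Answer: -8540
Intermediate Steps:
Z(y) = -3 + y
B(T) = 2*T
X(Y, H) = -18 + Y*H**2 (X(Y, H) = Y*H**2 - 18 = -18 + Y*H**2)
(X(Z(3), -22) + B(19))*(d(-18) - 409) = ((-18 + (-3 + 3)*(-22)**2) + 2*19)*(-18 - 409) = ((-18 + 0*484) + 38)*(-427) = ((-18 + 0) + 38)*(-427) = (-18 + 38)*(-427) = 20*(-427) = -8540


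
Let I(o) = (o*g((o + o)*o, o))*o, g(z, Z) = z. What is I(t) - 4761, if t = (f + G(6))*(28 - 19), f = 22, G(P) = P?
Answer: 8065511271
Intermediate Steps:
t = 252 (t = (22 + 6)*(28 - 19) = 28*9 = 252)
I(o) = 2*o⁴ (I(o) = (o*((o + o)*o))*o = (o*((2*o)*o))*o = (o*(2*o²))*o = (2*o³)*o = 2*o⁴)
I(t) - 4761 = 2*252⁴ - 4761 = 2*4032758016 - 4761 = 8065516032 - 4761 = 8065511271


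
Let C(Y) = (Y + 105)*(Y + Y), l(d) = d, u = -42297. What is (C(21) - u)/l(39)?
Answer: 15863/13 ≈ 1220.2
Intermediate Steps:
C(Y) = 2*Y*(105 + Y) (C(Y) = (105 + Y)*(2*Y) = 2*Y*(105 + Y))
(C(21) - u)/l(39) = (2*21*(105 + 21) - 1*(-42297))/39 = (2*21*126 + 42297)*(1/39) = (5292 + 42297)*(1/39) = 47589*(1/39) = 15863/13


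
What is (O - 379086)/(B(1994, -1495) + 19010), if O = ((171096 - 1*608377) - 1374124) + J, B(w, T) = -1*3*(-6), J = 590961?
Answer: -799765/9514 ≈ -84.062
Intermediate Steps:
B(w, T) = 18 (B(w, T) = -3*(-6) = 18)
O = -1220444 (O = ((171096 - 1*608377) - 1374124) + 590961 = ((171096 - 608377) - 1374124) + 590961 = (-437281 - 1374124) + 590961 = -1811405 + 590961 = -1220444)
(O - 379086)/(B(1994, -1495) + 19010) = (-1220444 - 379086)/(18 + 19010) = -1599530/19028 = -1599530*1/19028 = -799765/9514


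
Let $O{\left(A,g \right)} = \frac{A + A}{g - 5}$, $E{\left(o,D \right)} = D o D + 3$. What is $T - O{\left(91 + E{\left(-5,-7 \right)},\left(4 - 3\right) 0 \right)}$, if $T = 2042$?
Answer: $\frac{9908}{5} \approx 1981.6$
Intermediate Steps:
$E{\left(o,D \right)} = 3 + o D^{2}$ ($E{\left(o,D \right)} = o D^{2} + 3 = 3 + o D^{2}$)
$O{\left(A,g \right)} = \frac{2 A}{-5 + g}$
$T - O{\left(91 + E{\left(-5,-7 \right)},\left(4 - 3\right) 0 \right)} = 2042 - \frac{2 \left(91 + \left(3 - 5 \left(-7\right)^{2}\right)\right)}{-5 + \left(4 - 3\right) 0} = 2042 - \frac{2 \left(91 + \left(3 - 245\right)\right)}{-5 + 1 \cdot 0} = 2042 - \frac{2 \left(91 + \left(3 - 245\right)\right)}{-5 + 0} = 2042 - \frac{2 \left(91 - 242\right)}{-5} = 2042 - 2 \left(-151\right) \left(- \frac{1}{5}\right) = 2042 - \frac{302}{5} = \frac{9908}{5}$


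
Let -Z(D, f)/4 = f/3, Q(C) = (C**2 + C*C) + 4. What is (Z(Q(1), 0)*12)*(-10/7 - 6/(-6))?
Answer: 0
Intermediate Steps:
Q(C) = 4 + 2*C**2 (Q(C) = (C**2 + C**2) + 4 = 2*C**2 + 4 = 4 + 2*C**2)
Z(D, f) = -4*f/3
(Z(Q(1), 0)*12)*(-10/7 - 6/(-6)) = (-4/3*0*12)*(-10/7 - 6/(-6)) = (0*12)*(-10*1/7 - 6*(-1/6)) = 0*(-10/7 + 1) = 0*(-3/7) = 0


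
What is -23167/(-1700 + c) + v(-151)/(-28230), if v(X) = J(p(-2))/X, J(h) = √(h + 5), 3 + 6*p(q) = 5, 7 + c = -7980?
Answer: 23167/9687 + 2*√3/6394095 ≈ 2.3916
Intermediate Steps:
c = -7987 (c = -7 - 7980 = -7987)
p(q) = ⅓ (p(q) = -½ + (⅙)*5 = -½ + ⅚ = ⅓)
J(h) = √(5 + h)
v(X) = 4*√3/(3*X) (v(X) = √(5 + ⅓)/X = √(16/3)/X = (4*√3/3)/X = 4*√3/(3*X))
-23167/(-1700 + c) + v(-151)/(-28230) = -23167/(-1700 - 7987) + ((4/3)*√3/(-151))/(-28230) = -23167/(-9687) + ((4/3)*√3*(-1/151))*(-1/28230) = -23167*(-1/9687) - 4*√3/453*(-1/28230) = 23167/9687 + 2*√3/6394095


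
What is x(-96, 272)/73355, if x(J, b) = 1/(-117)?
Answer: -1/8582535 ≈ -1.1652e-7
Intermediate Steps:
x(J, b) = -1/117
x(-96, 272)/73355 = -1/117/73355 = -1/117*1/73355 = -1/8582535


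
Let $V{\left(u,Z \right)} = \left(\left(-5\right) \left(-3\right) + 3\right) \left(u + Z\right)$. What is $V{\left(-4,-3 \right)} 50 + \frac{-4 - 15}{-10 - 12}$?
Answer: $- \frac{138581}{22} \approx -6299.1$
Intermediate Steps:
$V{\left(u,Z \right)} = 18 Z + 18 u$ ($V{\left(u,Z \right)} = \left(15 + 3\right) \left(Z + u\right) = 18 \left(Z + u\right) = 18 Z + 18 u$)
$V{\left(-4,-3 \right)} 50 + \frac{-4 - 15}{-10 - 12} = \left(18 \left(-3\right) + 18 \left(-4\right)\right) 50 + \frac{-4 - 15}{-10 - 12} = \left(-54 - 72\right) 50 - \frac{19}{-22} = \left(-126\right) 50 - - \frac{19}{22} = -6300 + \frac{19}{22} = - \frac{138581}{22}$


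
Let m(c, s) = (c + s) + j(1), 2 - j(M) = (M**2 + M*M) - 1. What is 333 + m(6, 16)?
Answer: 356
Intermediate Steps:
j(M) = 3 - 2*M**2 (j(M) = 2 - ((M**2 + M*M) - 1) = 2 - ((M**2 + M**2) - 1) = 2 - (2*M**2 - 1) = 2 - (-1 + 2*M**2) = 2 + (1 - 2*M**2) = 3 - 2*M**2)
m(c, s) = 1 + c + s (m(c, s) = (c + s) + (3 - 2*1**2) = (c + s) + (3 - 2*1) = (c + s) + (3 - 2) = (c + s) + 1 = 1 + c + s)
333 + m(6, 16) = 333 + (1 + 6 + 16) = 333 + 23 = 356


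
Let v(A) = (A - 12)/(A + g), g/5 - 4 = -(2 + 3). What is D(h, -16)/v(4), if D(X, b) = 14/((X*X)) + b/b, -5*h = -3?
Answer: 359/72 ≈ 4.9861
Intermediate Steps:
h = 3/5 (h = -1/5*(-3) = 3/5 ≈ 0.60000)
g = -5 (g = 20 + 5*(-(2 + 3)) = 20 + 5*(-1*5) = 20 + 5*(-5) = 20 - 25 = -5)
D(X, b) = 1 + 14/X**2 (D(X, b) = 14/(X**2) + 1 = 14/X**2 + 1 = 1 + 14/X**2)
v(A) = (-12 + A)/(-5 + A) (v(A) = (A - 12)/(A - 5) = (-12 + A)/(-5 + A))
D(h, -16)/v(4) = (1 + 14/(3/5)**2)/(((-12 + 4)/(-5 + 4))) = (1 + 14*(25/9))/((-8/(-1))) = (1 + 350/9)/((-1*(-8))) = (359/9)/8 = (359/9)*(1/8) = 359/72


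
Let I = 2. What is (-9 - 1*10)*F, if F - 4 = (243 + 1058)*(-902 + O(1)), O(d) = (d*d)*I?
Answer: 22247024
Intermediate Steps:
O(d) = 2*d² (O(d) = (d*d)*2 = d²*2 = 2*d²)
F = -1170896 (F = 4 + (243 + 1058)*(-902 + 2*1²) = 4 + 1301*(-902 + 2*1) = 4 + 1301*(-902 + 2) = 4 + 1301*(-900) = 4 - 1170900 = -1170896)
(-9 - 1*10)*F = (-9 - 1*10)*(-1170896) = (-9 - 10)*(-1170896) = -19*(-1170896) = 22247024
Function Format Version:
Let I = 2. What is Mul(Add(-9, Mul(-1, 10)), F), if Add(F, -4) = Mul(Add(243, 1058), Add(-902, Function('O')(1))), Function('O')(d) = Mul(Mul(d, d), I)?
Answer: 22247024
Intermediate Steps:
Function('O')(d) = Mul(2, Pow(d, 2)) (Function('O')(d) = Mul(Mul(d, d), 2) = Mul(Pow(d, 2), 2) = Mul(2, Pow(d, 2)))
F = -1170896 (F = Add(4, Mul(Add(243, 1058), Add(-902, Mul(2, Pow(1, 2))))) = Add(4, Mul(1301, Add(-902, Mul(2, 1)))) = Add(4, Mul(1301, Add(-902, 2))) = Add(4, Mul(1301, -900)) = Add(4, -1170900) = -1170896)
Mul(Add(-9, Mul(-1, 10)), F) = Mul(Add(-9, Mul(-1, 10)), -1170896) = Mul(Add(-9, -10), -1170896) = Mul(-19, -1170896) = 22247024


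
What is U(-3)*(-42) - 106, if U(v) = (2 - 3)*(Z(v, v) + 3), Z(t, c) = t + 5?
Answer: 104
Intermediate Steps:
Z(t, c) = 5 + t
U(v) = -8 - v (U(v) = (2 - 3)*((5 + v) + 3) = -(8 + v) = -8 - v)
U(-3)*(-42) - 106 = (-8 - 1*(-3))*(-42) - 106 = (-8 + 3)*(-42) - 106 = -5*(-42) - 106 = 210 - 106 = 104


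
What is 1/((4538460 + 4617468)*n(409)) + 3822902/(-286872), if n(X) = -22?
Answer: -32085364186421/2407697762448 ≈ -13.326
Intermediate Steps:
1/((4538460 + 4617468)*n(409)) + 3822902/(-286872) = 1/((4538460 + 4617468)*(-22)) + 3822902/(-286872) = -1/22/9155928 + 3822902*(-1/286872) = (1/9155928)*(-1/22) - 1911451/143436 = -1/201430416 - 1911451/143436 = -32085364186421/2407697762448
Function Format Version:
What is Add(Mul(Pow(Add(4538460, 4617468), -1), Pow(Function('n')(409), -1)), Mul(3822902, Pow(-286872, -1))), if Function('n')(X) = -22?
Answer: Rational(-32085364186421, 2407697762448) ≈ -13.326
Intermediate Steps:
Add(Mul(Pow(Add(4538460, 4617468), -1), Pow(Function('n')(409), -1)), Mul(3822902, Pow(-286872, -1))) = Add(Mul(Pow(Add(4538460, 4617468), -1), Pow(-22, -1)), Mul(3822902, Pow(-286872, -1))) = Add(Mul(Pow(9155928, -1), Rational(-1, 22)), Mul(3822902, Rational(-1, 286872))) = Add(Mul(Rational(1, 9155928), Rational(-1, 22)), Rational(-1911451, 143436)) = Add(Rational(-1, 201430416), Rational(-1911451, 143436)) = Rational(-32085364186421, 2407697762448)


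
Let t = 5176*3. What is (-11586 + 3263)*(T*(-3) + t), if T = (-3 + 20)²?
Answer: -122023503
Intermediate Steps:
T = 289 (T = 17² = 289)
t = 15528
(-11586 + 3263)*(T*(-3) + t) = (-11586 + 3263)*(289*(-3) + 15528) = -8323*(-867 + 15528) = -8323*14661 = -122023503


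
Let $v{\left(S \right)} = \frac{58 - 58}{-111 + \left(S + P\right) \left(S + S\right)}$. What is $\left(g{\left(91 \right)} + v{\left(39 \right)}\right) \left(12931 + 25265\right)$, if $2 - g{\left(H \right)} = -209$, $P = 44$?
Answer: $8059356$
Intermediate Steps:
$g{\left(H \right)} = 211$ ($g{\left(H \right)} = 2 - -209 = 2 + 209 = 211$)
$v{\left(S \right)} = 0$ ($v{\left(S \right)} = \frac{58 - 58}{-111 + \left(S + 44\right) \left(S + S\right)} = \frac{0}{-111 + \left(44 + S\right) 2 S} = \frac{0}{-111 + 2 S \left(44 + S\right)} = 0$)
$\left(g{\left(91 \right)} + v{\left(39 \right)}\right) \left(12931 + 25265\right) = \left(211 + 0\right) \left(12931 + 25265\right) = 211 \cdot 38196 = 8059356$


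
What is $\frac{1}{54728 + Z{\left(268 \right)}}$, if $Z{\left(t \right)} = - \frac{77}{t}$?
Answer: $\frac{268}{14667027} \approx 1.8272 \cdot 10^{-5}$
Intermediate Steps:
$\frac{1}{54728 + Z{\left(268 \right)}} = \frac{1}{54728 - \frac{77}{268}} = \frac{1}{\frac{14667027}{268}} = \frac{268}{14667027}$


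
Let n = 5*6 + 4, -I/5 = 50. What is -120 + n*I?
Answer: -8620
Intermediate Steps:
I = -250 (I = -5*50 = -250)
n = 34 (n = 30 + 4 = 34)
-120 + n*I = -120 + 34*(-250) = -120 - 8500 = -8620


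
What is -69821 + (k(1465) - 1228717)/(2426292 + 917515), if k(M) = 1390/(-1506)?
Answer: -175802290480487/2517886671 ≈ -69821.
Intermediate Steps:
k(M) = -695/753 (k(M) = 1390*(-1/1506) = -695/753)
-69821 + (k(1465) - 1228717)/(2426292 + 917515) = -69821 + (-695/753 - 1228717)/(2426292 + 917515) = -69821 - 925224596/753/3343807 = -69821 - 925224596/753*1/3343807 = -69821 - 925224596/2517886671 = -175802290480487/2517886671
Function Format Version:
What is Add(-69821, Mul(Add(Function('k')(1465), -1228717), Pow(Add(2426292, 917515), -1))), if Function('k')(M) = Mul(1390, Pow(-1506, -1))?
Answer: Rational(-175802290480487, 2517886671) ≈ -69821.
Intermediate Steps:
Function('k')(M) = Rational(-695, 753) (Function('k')(M) = Mul(1390, Rational(-1, 1506)) = Rational(-695, 753))
Add(-69821, Mul(Add(Function('k')(1465), -1228717), Pow(Add(2426292, 917515), -1))) = Add(-69821, Mul(Add(Rational(-695, 753), -1228717), Pow(Add(2426292, 917515), -1))) = Add(-69821, Mul(Rational(-925224596, 753), Pow(3343807, -1))) = Add(-69821, Mul(Rational(-925224596, 753), Rational(1, 3343807))) = Add(-69821, Rational(-925224596, 2517886671)) = Rational(-175802290480487, 2517886671)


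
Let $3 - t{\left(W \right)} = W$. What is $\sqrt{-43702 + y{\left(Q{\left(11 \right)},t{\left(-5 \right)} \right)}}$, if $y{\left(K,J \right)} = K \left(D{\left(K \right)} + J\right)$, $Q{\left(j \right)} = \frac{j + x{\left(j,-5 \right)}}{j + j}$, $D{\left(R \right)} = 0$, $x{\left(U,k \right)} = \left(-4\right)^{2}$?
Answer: $\frac{i \sqrt{5286754}}{11} \approx 209.03 i$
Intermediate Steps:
$x{\left(U,k \right)} = 16$
$t{\left(W \right)} = 3 - W$
$Q{\left(j \right)} = \frac{16 + j}{2 j}$ ($Q{\left(j \right)} = \frac{j + 16}{j + j} = \frac{16 + j}{2 j}$)
$y{\left(K,J \right)} = J K$ ($y{\left(K,J \right)} = K \left(0 + J\right) = K J = J K$)
$\sqrt{-43702 + y{\left(Q{\left(11 \right)},t{\left(-5 \right)} \right)}} = \sqrt{-43702 + \left(3 - -5\right) \frac{16 + 11}{2 \cdot 11}} = \sqrt{-43702 + \left(3 + 5\right) \frac{1}{2} \cdot \frac{1}{11} \cdot 27} = \sqrt{-43702 + 8 \cdot \frac{27}{22}} = \sqrt{-43702 + \frac{108}{11}} = \sqrt{- \frac{480614}{11}} = \frac{i \sqrt{5286754}}{11}$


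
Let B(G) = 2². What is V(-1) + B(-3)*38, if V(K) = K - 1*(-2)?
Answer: 153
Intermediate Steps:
V(K) = 2 + K (V(K) = K + 2 = 2 + K)
B(G) = 4
V(-1) + B(-3)*38 = (2 - 1) + 4*38 = 1 + 152 = 153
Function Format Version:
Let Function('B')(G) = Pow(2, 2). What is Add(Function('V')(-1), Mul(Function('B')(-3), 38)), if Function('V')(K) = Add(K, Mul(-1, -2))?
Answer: 153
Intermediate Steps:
Function('V')(K) = Add(2, K) (Function('V')(K) = Add(K, 2) = Add(2, K))
Function('B')(G) = 4
Add(Function('V')(-1), Mul(Function('B')(-3), 38)) = Add(Add(2, -1), Mul(4, 38)) = Add(1, 152) = 153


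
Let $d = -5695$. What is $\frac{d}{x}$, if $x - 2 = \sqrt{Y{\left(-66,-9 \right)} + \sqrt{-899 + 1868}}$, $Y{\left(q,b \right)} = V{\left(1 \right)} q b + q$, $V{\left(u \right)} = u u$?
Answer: $- \frac{5695}{2 + \sqrt{528 + \sqrt{969}}} \approx -222.06$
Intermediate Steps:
$V{\left(u \right)} = u^{2}$
$Y{\left(q,b \right)} = q + b q$ ($Y{\left(q,b \right)} = 1^{2} q b + q = 1 q b + q = q b + q = b q + q = q + b q$)
$x = 2 + \sqrt{528 + \sqrt{969}}$ ($x = 2 + \sqrt{- 66 \left(1 - 9\right) + \sqrt{-899 + 1868}} = 2 + \sqrt{\left(-66\right) \left(-8\right) + \sqrt{969}} = 2 + \sqrt{528 + \sqrt{969}} \approx 25.646$)
$\frac{d}{x} = - \frac{5695}{2 + \sqrt{528 + \sqrt{969}}}$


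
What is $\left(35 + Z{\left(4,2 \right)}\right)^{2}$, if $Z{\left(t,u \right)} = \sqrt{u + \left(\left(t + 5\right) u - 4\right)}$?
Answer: $1521$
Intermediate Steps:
$Z{\left(t,u \right)} = \sqrt{-4 + u + u \left(5 + t\right)}$ ($Z{\left(t,u \right)} = \sqrt{u + \left(\left(5 + t\right) u - 4\right)} = \sqrt{u + \left(u \left(5 + t\right) - 4\right)} = \sqrt{u + \left(-4 + u \left(5 + t\right)\right)} = \sqrt{-4 + u + u \left(5 + t\right)}$)
$\left(35 + Z{\left(4,2 \right)}\right)^{2} = \left(35 + \sqrt{-4 + 6 \cdot 2 + 4 \cdot 2}\right)^{2} = \left(35 + \sqrt{-4 + 12 + 8}\right)^{2} = \left(35 + \sqrt{16}\right)^{2} = \left(35 + 4\right)^{2} = 39^{2} = 1521$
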